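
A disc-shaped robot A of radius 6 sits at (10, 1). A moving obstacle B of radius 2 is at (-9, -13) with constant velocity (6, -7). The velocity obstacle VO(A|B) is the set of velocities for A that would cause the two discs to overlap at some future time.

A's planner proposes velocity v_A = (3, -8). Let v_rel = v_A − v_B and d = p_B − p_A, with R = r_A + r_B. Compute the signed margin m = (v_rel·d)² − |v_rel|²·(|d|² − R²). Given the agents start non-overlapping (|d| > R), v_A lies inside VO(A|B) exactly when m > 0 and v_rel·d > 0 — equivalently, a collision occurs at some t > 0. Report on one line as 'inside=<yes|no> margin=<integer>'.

d = (-19, -14),  |d|² = 557;  R = 6+2 = 8,  c = 557−8² = 493
v_rel = (-3, -1),  |v_rel|² = 10;  v_rel·d = (-3)·(-19) + (-1)·(-14) = 71
10·t² − 142·t + 493 = 0  ⇒  m = 71² − 10·493 = 111
m = 111 > 0,  v_rel·d = 71 > 0  ⇒  inside

inside=yes margin=111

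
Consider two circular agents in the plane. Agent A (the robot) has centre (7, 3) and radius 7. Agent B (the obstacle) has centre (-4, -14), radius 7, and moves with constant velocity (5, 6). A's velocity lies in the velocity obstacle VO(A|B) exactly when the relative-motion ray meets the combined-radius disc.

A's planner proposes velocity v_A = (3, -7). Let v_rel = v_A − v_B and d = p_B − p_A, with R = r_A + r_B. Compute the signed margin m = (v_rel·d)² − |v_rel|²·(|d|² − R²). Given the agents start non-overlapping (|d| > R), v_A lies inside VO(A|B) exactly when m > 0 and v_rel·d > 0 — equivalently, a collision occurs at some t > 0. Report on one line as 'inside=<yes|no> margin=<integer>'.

d = (-11, -17),  |d|² = 410;  R = 7+7 = 14,  c = 410−14² = 214
v_rel = (-2, -13),  |v_rel|² = 173;  v_rel·d = (-2)·(-11) + (-13)·(-17) = 243
173·t² − 486·t + 214 = 0  ⇒  m = 243² − 173·214 = 22027
m = 22027 > 0,  v_rel·d = 243 > 0  ⇒  inside

inside=yes margin=22027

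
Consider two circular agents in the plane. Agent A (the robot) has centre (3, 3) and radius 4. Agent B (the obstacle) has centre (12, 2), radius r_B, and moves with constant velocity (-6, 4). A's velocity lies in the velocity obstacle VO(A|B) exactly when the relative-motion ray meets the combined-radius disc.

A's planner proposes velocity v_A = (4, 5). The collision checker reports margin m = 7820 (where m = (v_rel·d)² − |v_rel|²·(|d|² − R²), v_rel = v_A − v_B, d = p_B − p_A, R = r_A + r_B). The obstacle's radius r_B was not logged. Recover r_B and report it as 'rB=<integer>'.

m = 7820
d = (9, -1);  v_rel = (10, 1),  |v_rel|² = 101
v_rel×d = (10)·(-1) − (1)·(9) = -19
since m = R²·101 − (-19)²:  R² = (361 + 7820) / 101 = 81
R = √81 = 9  ⇒  r_B = 9 − 4 = 5

rB=5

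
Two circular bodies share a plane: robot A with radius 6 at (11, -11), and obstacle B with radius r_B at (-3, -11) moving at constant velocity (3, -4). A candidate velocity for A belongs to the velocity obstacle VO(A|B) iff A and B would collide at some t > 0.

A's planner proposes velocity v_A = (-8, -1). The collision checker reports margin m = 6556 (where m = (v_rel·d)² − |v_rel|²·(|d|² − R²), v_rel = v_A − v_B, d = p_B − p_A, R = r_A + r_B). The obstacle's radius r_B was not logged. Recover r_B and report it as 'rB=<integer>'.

m = 6556
d = (-14, 0);  v_rel = (-11, 3),  |v_rel|² = 130
v_rel×d = (-11)·(0) − (3)·(-14) = 42
since m = R²·130 − 42²:  R² = (1764 + 6556) / 130 = 64
R = √64 = 8  ⇒  r_B = 8 − 6 = 2

rB=2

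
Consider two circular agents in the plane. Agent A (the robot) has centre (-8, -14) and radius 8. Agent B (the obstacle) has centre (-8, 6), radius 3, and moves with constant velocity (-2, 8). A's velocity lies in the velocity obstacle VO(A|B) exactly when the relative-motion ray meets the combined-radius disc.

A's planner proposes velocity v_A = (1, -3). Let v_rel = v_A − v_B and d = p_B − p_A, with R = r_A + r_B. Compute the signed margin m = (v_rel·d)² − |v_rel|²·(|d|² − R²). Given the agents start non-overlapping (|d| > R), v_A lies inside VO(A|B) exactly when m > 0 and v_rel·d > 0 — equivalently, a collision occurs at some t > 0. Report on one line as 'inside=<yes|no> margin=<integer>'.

d = (0, 20),  |d|² = 400;  R = 8+3 = 11,  c = 400−11² = 279
v_rel = (3, -11),  |v_rel|² = 130;  v_rel·d = (3)·(0) + (-11)·(20) = -220
130·t² + 440·t + 279 = 0  ⇒  m = (-220)² − 130·279 = 12130
m = 12130 > 0,  v_rel·d = -220 < 0  ⇒  outside

inside=no margin=12130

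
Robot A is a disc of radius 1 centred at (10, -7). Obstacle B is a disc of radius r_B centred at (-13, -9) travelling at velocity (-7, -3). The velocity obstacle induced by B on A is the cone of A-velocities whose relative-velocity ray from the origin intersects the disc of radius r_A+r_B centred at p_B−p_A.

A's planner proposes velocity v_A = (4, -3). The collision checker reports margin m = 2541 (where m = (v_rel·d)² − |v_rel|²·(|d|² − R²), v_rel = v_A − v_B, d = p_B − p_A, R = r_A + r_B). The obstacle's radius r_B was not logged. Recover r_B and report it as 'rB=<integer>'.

m = 2541
d = (-23, -2);  v_rel = (11, 0),  |v_rel|² = 121
v_rel×d = (11)·(-2) − (0)·(-23) = -22
since m = R²·121 − (-22)²:  R² = (484 + 2541) / 121 = 25
R = √25 = 5  ⇒  r_B = 5 − 1 = 4

rB=4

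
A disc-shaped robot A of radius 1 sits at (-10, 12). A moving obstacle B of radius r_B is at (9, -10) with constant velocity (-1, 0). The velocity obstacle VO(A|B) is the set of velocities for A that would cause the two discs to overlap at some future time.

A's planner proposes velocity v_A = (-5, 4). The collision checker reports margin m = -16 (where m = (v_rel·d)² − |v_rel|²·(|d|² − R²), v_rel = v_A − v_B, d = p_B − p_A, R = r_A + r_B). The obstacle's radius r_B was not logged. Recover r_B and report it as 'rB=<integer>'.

m = -16
d = (19, -22);  v_rel = (-4, 4),  |v_rel|² = 32
v_rel×d = (-4)·(-22) − (4)·(19) = 12
since m = R²·32 − 12²:  R² = (144 + -16) / 32 = 4
R = √4 = 2  ⇒  r_B = 2 − 1 = 1

rB=1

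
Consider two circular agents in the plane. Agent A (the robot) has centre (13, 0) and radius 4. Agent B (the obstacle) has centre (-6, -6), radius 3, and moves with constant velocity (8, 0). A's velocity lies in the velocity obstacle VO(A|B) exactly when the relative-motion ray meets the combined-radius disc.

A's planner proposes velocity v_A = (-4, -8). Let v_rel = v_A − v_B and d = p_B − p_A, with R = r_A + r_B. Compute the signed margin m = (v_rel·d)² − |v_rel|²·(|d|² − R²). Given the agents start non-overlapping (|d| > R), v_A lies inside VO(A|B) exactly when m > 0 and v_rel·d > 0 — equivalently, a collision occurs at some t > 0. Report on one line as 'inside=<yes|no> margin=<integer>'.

d = (-19, -6),  |d|² = 397;  R = 4+3 = 7,  c = 397−7² = 348
v_rel = (-12, -8),  |v_rel|² = 208;  v_rel·d = (-12)·(-19) + (-8)·(-6) = 276
208·t² − 552·t + 348 = 0  ⇒  m = 276² − 208·348 = 3792
m = 3792 > 0,  v_rel·d = 276 > 0  ⇒  inside

inside=yes margin=3792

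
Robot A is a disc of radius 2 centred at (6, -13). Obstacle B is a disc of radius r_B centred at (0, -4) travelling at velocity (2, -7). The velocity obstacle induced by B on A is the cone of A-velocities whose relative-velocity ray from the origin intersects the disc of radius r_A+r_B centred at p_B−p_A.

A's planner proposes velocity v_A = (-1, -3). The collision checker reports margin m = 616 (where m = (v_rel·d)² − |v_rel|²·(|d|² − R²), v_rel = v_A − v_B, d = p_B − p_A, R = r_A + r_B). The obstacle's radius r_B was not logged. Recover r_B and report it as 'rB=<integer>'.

m = 616
d = (-6, 9);  v_rel = (-3, 4),  |v_rel|² = 25
v_rel×d = (-3)·(9) − (4)·(-6) = -3
since m = R²·25 − (-3)²:  R² = (9 + 616) / 25 = 25
R = √25 = 5  ⇒  r_B = 5 − 2 = 3

rB=3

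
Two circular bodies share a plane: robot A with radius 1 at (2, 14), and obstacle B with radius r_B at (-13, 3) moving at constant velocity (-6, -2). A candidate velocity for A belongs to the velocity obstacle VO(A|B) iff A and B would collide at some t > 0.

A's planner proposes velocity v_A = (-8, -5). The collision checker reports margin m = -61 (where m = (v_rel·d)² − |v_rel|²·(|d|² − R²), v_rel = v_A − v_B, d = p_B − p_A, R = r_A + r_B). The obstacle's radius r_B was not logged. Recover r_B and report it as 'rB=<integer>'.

m = -61
d = (-15, -11);  v_rel = (-2, -3),  |v_rel|² = 13
v_rel×d = (-2)·(-11) − (-3)·(-15) = -23
since m = R²·13 − (-23)²:  R² = (529 + -61) / 13 = 36
R = √36 = 6  ⇒  r_B = 6 − 1 = 5

rB=5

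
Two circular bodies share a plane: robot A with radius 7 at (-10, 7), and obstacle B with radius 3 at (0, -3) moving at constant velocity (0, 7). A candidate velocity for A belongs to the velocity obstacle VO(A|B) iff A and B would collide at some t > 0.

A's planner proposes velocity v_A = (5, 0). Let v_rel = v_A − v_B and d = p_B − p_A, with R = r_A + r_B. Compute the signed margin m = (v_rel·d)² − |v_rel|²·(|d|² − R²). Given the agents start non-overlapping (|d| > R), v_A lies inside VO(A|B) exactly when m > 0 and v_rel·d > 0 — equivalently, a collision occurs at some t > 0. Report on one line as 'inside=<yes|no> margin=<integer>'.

d = (10, -10),  |d|² = 200;  R = 7+3 = 10,  c = 200−10² = 100
v_rel = (5, -7),  |v_rel|² = 74;  v_rel·d = (5)·(10) + (-7)·(-10) = 120
74·t² − 240·t + 100 = 0  ⇒  m = 120² − 74·100 = 7000
m = 7000 > 0,  v_rel·d = 120 > 0  ⇒  inside

inside=yes margin=7000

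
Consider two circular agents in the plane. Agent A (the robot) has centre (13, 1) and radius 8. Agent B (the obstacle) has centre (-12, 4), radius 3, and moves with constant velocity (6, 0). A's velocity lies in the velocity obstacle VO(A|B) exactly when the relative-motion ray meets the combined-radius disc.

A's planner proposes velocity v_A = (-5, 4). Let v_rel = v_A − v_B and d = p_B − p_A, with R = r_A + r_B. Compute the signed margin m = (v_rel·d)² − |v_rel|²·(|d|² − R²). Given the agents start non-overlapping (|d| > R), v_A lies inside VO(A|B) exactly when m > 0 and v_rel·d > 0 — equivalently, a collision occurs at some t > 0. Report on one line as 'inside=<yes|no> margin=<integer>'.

d = (-25, 3),  |d|² = 634;  R = 8+3 = 11,  c = 634−11² = 513
v_rel = (-11, 4),  |v_rel|² = 137;  v_rel·d = (-11)·(-25) + (4)·(3) = 287
137·t² − 574·t + 513 = 0  ⇒  m = 287² − 137·513 = 12088
m = 12088 > 0,  v_rel·d = 287 > 0  ⇒  inside

inside=yes margin=12088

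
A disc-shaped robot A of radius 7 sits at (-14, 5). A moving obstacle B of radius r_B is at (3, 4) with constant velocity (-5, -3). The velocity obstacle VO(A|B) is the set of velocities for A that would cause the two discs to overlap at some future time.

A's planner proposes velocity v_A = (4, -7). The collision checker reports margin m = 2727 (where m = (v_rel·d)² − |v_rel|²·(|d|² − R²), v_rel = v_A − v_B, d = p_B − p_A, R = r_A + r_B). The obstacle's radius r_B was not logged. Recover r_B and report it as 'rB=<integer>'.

m = 2727
d = (17, -1);  v_rel = (9, -4),  |v_rel|² = 97
v_rel×d = (9)·(-1) − (-4)·(17) = 59
since m = R²·97 − 59²:  R² = (3481 + 2727) / 97 = 64
R = √64 = 8  ⇒  r_B = 8 − 7 = 1

rB=1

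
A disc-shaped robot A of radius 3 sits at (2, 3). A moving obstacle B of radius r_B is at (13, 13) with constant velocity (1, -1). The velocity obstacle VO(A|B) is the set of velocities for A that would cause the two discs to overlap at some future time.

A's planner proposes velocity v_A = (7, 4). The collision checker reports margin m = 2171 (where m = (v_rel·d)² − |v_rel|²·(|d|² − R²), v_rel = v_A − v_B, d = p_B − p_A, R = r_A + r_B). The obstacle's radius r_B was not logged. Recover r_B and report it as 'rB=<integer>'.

m = 2171
d = (11, 10);  v_rel = (6, 5),  |v_rel|² = 61
v_rel×d = (6)·(10) − (5)·(11) = 5
since m = R²·61 − 5²:  R² = (25 + 2171) / 61 = 36
R = √36 = 6  ⇒  r_B = 6 − 3 = 3

rB=3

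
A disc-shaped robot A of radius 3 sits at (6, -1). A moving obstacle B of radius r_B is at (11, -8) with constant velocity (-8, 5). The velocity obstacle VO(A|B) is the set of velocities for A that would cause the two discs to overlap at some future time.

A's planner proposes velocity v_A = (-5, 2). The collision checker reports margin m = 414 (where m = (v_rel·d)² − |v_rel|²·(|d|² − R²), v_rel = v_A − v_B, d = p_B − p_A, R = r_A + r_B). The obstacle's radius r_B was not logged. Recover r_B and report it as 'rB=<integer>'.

m = 414
d = (5, -7);  v_rel = (3, -3),  |v_rel|² = 18
v_rel×d = (3)·(-7) − (-3)·(5) = -6
since m = R²·18 − (-6)²:  R² = (36 + 414) / 18 = 25
R = √25 = 5  ⇒  r_B = 5 − 3 = 2

rB=2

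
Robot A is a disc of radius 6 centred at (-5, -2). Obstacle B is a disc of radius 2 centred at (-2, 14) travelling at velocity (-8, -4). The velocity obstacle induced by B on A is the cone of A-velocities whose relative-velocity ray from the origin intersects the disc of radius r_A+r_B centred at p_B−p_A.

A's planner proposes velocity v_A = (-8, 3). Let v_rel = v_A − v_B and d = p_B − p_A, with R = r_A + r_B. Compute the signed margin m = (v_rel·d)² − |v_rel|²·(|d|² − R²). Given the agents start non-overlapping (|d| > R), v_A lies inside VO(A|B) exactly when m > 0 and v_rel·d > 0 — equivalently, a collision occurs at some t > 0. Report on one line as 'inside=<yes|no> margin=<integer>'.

d = (3, 16),  |d|² = 265;  R = 6+2 = 8,  c = 265−8² = 201
v_rel = (0, 7),  |v_rel|² = 49;  v_rel·d = (0)·(3) + (7)·(16) = 112
49·t² − 224·t + 201 = 0  ⇒  m = 112² − 49·201 = 2695
m = 2695 > 0,  v_rel·d = 112 > 0  ⇒  inside

inside=yes margin=2695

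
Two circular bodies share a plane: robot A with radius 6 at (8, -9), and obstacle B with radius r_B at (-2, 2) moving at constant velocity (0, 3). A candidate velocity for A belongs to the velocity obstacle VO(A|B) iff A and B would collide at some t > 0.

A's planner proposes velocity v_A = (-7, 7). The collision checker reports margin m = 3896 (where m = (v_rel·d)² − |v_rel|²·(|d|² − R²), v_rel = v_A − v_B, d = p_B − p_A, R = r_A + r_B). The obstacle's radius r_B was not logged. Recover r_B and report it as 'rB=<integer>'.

m = 3896
d = (-10, 11);  v_rel = (-7, 4),  |v_rel|² = 65
v_rel×d = (-7)·(11) − (4)·(-10) = -37
since m = R²·65 − (-37)²:  R² = (1369 + 3896) / 65 = 81
R = √81 = 9  ⇒  r_B = 9 − 6 = 3

rB=3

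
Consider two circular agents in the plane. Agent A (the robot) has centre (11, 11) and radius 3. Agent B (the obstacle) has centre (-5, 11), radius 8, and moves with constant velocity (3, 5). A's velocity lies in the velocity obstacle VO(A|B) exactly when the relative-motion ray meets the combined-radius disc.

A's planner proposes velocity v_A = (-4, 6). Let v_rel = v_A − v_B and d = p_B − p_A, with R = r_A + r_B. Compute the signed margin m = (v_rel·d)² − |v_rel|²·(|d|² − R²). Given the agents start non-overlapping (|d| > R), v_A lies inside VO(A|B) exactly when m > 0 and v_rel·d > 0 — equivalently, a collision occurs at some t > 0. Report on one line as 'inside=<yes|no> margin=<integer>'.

d = (-16, 0),  |d|² = 256;  R = 3+8 = 11,  c = 256−11² = 135
v_rel = (-7, 1),  |v_rel|² = 50;  v_rel·d = (-7)·(-16) + (1)·(0) = 112
50·t² − 224·t + 135 = 0  ⇒  m = 112² − 50·135 = 5794
m = 5794 > 0,  v_rel·d = 112 > 0  ⇒  inside

inside=yes margin=5794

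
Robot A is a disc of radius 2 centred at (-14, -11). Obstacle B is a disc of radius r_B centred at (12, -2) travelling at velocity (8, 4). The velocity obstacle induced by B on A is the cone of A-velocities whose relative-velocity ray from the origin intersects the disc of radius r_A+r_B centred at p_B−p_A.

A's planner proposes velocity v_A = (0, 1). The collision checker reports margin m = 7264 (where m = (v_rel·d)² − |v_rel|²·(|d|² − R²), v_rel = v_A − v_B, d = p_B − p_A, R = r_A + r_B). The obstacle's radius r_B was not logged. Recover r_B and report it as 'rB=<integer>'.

m = 7264
d = (26, 9);  v_rel = (-8, -3),  |v_rel|² = 73
v_rel×d = (-8)·(9) − (-3)·(26) = 6
since m = R²·73 − 6²:  R² = (36 + 7264) / 73 = 100
R = √100 = 10  ⇒  r_B = 10 − 2 = 8

rB=8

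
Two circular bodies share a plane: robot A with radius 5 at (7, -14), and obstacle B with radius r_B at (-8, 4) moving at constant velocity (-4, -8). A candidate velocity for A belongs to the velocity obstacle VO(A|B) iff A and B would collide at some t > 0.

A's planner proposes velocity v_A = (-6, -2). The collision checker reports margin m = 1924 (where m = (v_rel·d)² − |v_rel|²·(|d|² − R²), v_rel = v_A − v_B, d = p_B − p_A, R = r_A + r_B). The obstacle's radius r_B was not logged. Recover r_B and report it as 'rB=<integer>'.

m = 1924
d = (-15, 18);  v_rel = (-2, 6),  |v_rel|² = 40
v_rel×d = (-2)·(18) − (6)·(-15) = 54
since m = R²·40 − 54²:  R² = (2916 + 1924) / 40 = 121
R = √121 = 11  ⇒  r_B = 11 − 5 = 6

rB=6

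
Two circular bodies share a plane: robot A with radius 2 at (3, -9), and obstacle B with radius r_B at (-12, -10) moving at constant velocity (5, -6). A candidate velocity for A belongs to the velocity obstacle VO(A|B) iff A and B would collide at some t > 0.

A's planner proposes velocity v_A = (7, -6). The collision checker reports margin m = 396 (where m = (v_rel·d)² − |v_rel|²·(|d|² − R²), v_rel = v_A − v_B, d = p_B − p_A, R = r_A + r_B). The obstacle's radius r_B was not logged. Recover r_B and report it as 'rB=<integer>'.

m = 396
d = (-15, -1);  v_rel = (2, 0),  |v_rel|² = 4
v_rel×d = (2)·(-1) − (0)·(-15) = -2
since m = R²·4 − (-2)²:  R² = (4 + 396) / 4 = 100
R = √100 = 10  ⇒  r_B = 10 − 2 = 8

rB=8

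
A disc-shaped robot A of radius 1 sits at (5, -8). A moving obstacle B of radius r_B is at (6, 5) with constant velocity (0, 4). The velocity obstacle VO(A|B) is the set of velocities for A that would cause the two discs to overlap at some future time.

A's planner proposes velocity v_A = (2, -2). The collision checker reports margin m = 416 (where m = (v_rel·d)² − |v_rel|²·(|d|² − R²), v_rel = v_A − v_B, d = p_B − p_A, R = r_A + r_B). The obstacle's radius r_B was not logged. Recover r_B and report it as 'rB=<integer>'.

m = 416
d = (1, 13);  v_rel = (2, -6),  |v_rel|² = 40
v_rel×d = (2)·(13) − (-6)·(1) = 32
since m = R²·40 − 32²:  R² = (1024 + 416) / 40 = 36
R = √36 = 6  ⇒  r_B = 6 − 1 = 5

rB=5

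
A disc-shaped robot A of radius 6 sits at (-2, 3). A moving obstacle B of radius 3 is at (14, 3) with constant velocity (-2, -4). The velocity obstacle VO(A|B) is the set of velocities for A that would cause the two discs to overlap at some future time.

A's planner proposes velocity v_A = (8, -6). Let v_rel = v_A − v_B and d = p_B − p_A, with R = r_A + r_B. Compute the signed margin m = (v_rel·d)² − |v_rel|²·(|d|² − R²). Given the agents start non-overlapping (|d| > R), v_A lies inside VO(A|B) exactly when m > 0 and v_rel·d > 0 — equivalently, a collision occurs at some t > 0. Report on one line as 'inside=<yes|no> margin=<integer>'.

d = (16, 0),  |d|² = 256;  R = 6+3 = 9,  c = 256−9² = 175
v_rel = (10, -2),  |v_rel|² = 104;  v_rel·d = (10)·(16) + (-2)·(0) = 160
104·t² − 320·t + 175 = 0  ⇒  m = 160² − 104·175 = 7400
m = 7400 > 0,  v_rel·d = 160 > 0  ⇒  inside

inside=yes margin=7400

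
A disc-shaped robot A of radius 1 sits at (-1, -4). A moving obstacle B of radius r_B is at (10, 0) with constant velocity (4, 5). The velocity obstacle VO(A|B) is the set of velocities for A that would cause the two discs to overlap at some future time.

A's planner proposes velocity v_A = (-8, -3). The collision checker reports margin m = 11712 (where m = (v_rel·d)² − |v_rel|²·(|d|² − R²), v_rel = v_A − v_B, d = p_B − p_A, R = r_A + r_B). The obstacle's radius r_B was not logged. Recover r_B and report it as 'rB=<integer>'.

m = 11712
d = (11, 4);  v_rel = (-12, -8),  |v_rel|² = 208
v_rel×d = (-12)·(4) − (-8)·(11) = 40
since m = R²·208 − 40²:  R² = (1600 + 11712) / 208 = 64
R = √64 = 8  ⇒  r_B = 8 − 1 = 7

rB=7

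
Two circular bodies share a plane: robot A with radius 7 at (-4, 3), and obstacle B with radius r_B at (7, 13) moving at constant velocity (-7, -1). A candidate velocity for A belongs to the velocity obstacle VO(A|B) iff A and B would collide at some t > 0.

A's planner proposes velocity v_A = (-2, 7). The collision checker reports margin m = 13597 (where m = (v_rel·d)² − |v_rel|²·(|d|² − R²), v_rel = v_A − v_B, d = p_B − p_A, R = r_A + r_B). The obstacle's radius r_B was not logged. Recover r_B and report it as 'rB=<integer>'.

m = 13597
d = (11, 10);  v_rel = (5, 8),  |v_rel|² = 89
v_rel×d = (5)·(10) − (8)·(11) = -38
since m = R²·89 − (-38)²:  R² = (1444 + 13597) / 89 = 169
R = √169 = 13  ⇒  r_B = 13 − 7 = 6

rB=6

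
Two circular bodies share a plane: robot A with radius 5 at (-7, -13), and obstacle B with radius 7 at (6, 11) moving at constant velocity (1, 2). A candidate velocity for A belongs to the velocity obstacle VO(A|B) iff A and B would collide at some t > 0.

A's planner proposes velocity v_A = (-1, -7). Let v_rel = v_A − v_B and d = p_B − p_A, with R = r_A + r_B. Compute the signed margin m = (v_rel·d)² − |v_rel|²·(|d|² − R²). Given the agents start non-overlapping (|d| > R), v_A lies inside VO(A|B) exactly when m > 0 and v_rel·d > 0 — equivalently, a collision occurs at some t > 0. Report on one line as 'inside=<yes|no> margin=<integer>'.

d = (13, 24),  |d|² = 745;  R = 5+7 = 12,  c = 745−12² = 601
v_rel = (-2, -9),  |v_rel|² = 85;  v_rel·d = (-2)·(13) + (-9)·(24) = -242
85·t² + 484·t + 601 = 0  ⇒  m = (-242)² − 85·601 = 7479
m = 7479 > 0,  v_rel·d = -242 < 0  ⇒  outside

inside=no margin=7479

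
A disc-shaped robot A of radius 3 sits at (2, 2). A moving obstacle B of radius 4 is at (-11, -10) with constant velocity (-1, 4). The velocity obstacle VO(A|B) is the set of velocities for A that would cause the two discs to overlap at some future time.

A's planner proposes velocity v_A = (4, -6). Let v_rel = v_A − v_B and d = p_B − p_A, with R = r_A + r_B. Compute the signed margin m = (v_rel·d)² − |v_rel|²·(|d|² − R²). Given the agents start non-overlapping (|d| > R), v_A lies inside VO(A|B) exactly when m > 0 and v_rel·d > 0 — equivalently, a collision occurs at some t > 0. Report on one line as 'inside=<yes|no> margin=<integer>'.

d = (-13, -12),  |d|² = 313;  R = 3+4 = 7,  c = 313−7² = 264
v_rel = (5, -10),  |v_rel|² = 125;  v_rel·d = (5)·(-13) + (-10)·(-12) = 55
125·t² − 110·t + 264 = 0  ⇒  m = 55² − 125·264 = -29975
m = -29975 < 0,  v_rel·d = 55 > 0  ⇒  outside

inside=no margin=-29975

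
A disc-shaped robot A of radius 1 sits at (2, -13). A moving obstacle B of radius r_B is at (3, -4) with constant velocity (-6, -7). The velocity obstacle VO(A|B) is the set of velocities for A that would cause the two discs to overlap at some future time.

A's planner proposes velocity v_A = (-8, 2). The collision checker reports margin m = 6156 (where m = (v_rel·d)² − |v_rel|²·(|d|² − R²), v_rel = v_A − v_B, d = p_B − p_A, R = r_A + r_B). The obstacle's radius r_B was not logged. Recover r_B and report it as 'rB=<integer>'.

m = 6156
d = (1, 9);  v_rel = (-2, 9),  |v_rel|² = 85
v_rel×d = (-2)·(9) − (9)·(1) = -27
since m = R²·85 − (-27)²:  R² = (729 + 6156) / 85 = 81
R = √81 = 9  ⇒  r_B = 9 − 1 = 8

rB=8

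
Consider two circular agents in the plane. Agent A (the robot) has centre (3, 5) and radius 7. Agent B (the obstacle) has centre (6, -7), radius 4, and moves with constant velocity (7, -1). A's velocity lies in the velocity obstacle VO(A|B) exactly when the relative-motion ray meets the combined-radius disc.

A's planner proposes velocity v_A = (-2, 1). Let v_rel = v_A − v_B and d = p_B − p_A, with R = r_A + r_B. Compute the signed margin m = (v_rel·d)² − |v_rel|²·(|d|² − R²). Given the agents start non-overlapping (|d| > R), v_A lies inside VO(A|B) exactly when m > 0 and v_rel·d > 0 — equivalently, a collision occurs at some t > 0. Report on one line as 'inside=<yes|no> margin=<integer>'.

d = (3, -12),  |d|² = 153;  R = 7+4 = 11,  c = 153−11² = 32
v_rel = (-9, 2),  |v_rel|² = 85;  v_rel·d = (-9)·(3) + (2)·(-12) = -51
85·t² + 102·t + 32 = 0  ⇒  m = (-51)² − 85·32 = -119
m = -119 < 0,  v_rel·d = -51 < 0  ⇒  outside

inside=no margin=-119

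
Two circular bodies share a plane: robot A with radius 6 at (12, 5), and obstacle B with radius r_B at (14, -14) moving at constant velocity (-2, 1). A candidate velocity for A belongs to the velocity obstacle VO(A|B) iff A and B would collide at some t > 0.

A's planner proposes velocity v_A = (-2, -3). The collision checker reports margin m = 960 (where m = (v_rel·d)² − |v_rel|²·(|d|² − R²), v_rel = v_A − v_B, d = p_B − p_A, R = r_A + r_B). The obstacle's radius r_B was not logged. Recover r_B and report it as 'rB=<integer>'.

m = 960
d = (2, -19);  v_rel = (0, -4),  |v_rel|² = 16
v_rel×d = (0)·(-19) − (-4)·(2) = 8
since m = R²·16 − 8²:  R² = (64 + 960) / 16 = 64
R = √64 = 8  ⇒  r_B = 8 − 6 = 2

rB=2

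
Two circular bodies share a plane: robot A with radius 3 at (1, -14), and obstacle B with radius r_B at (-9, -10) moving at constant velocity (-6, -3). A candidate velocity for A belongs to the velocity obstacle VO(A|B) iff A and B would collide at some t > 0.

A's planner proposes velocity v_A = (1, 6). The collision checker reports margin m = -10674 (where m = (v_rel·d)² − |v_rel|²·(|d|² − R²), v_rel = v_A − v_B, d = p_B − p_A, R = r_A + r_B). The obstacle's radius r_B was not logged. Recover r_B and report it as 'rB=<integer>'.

m = -10674
d = (-10, 4);  v_rel = (7, 9),  |v_rel|² = 130
v_rel×d = (7)·(4) − (9)·(-10) = 118
since m = R²·130 − 118²:  R² = (13924 + -10674) / 130 = 25
R = √25 = 5  ⇒  r_B = 5 − 3 = 2

rB=2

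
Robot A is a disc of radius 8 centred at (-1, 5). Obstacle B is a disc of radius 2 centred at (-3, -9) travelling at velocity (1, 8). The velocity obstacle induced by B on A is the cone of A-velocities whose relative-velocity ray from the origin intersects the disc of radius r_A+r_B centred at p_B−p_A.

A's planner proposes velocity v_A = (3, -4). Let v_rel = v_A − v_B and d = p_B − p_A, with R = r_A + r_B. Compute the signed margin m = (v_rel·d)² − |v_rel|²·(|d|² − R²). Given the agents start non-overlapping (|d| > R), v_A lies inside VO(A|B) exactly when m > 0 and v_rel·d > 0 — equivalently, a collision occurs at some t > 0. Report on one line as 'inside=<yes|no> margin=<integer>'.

d = (-2, -14),  |d|² = 200;  R = 8+2 = 10,  c = 200−10² = 100
v_rel = (2, -12),  |v_rel|² = 148;  v_rel·d = (2)·(-2) + (-12)·(-14) = 164
148·t² − 328·t + 100 = 0  ⇒  m = 164² − 148·100 = 12096
m = 12096 > 0,  v_rel·d = 164 > 0  ⇒  inside

inside=yes margin=12096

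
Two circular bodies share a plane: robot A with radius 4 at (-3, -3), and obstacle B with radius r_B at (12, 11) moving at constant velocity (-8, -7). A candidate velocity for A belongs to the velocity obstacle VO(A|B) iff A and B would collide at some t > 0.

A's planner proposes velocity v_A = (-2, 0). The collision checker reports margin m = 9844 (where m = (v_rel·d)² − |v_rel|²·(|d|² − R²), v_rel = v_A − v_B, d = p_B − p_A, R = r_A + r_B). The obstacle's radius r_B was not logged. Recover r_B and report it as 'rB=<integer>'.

m = 9844
d = (15, 14);  v_rel = (6, 7),  |v_rel|² = 85
v_rel×d = (6)·(14) − (7)·(15) = -21
since m = R²·85 − (-21)²:  R² = (441 + 9844) / 85 = 121
R = √121 = 11  ⇒  r_B = 11 − 4 = 7

rB=7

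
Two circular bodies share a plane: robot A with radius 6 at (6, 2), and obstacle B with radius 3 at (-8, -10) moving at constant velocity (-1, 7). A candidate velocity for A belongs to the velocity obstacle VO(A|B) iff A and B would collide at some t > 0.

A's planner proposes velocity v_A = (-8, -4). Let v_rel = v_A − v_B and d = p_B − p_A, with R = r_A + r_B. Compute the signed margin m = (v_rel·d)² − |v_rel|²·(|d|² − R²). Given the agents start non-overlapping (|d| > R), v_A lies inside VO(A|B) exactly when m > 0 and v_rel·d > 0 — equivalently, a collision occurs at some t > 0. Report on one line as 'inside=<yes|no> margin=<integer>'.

d = (-14, -12),  |d|² = 340;  R = 6+3 = 9,  c = 340−9² = 259
v_rel = (-7, -11),  |v_rel|² = 170;  v_rel·d = (-7)·(-14) + (-11)·(-12) = 230
170·t² − 460·t + 259 = 0  ⇒  m = 230² − 170·259 = 8870
m = 8870 > 0,  v_rel·d = 230 > 0  ⇒  inside

inside=yes margin=8870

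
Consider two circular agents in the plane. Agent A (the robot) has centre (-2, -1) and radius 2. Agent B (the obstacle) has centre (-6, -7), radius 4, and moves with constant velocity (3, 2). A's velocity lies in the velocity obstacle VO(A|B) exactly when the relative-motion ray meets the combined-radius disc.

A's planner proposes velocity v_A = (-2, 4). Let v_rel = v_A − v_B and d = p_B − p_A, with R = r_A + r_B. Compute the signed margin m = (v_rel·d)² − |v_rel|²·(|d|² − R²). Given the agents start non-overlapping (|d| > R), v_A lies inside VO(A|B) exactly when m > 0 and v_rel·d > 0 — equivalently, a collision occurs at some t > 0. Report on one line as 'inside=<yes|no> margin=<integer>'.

d = (-4, -6),  |d|² = 52;  R = 2+4 = 6,  c = 52−6² = 16
v_rel = (-5, 2),  |v_rel|² = 29;  v_rel·d = (-5)·(-4) + (2)·(-6) = 8
29·t² − 16·t + 16 = 0  ⇒  m = 8² − 29·16 = -400
m = -400 < 0,  v_rel·d = 8 > 0  ⇒  outside

inside=no margin=-400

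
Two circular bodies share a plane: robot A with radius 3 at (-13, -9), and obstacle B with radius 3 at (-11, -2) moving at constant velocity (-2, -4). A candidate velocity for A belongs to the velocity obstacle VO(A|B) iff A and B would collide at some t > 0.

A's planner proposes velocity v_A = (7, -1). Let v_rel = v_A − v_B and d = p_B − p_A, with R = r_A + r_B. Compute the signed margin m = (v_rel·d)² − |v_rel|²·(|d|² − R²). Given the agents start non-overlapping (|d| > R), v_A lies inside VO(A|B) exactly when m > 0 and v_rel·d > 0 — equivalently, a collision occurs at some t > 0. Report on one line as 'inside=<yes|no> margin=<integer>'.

d = (2, 7),  |d|² = 53;  R = 3+3 = 6,  c = 53−6² = 17
v_rel = (9, 3),  |v_rel|² = 90;  v_rel·d = (9)·(2) + (3)·(7) = 39
90·t² − 78·t + 17 = 0  ⇒  m = 39² − 90·17 = -9
m = -9 < 0,  v_rel·d = 39 > 0  ⇒  outside

inside=no margin=-9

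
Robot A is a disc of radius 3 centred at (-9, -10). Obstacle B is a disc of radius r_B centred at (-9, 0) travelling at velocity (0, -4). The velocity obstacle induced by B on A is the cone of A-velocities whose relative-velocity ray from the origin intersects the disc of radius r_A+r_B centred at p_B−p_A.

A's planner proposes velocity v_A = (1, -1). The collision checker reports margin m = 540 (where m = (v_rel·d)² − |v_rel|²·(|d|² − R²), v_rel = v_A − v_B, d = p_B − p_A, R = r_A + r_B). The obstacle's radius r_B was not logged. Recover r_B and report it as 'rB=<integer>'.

m = 540
d = (0, 10);  v_rel = (1, 3),  |v_rel|² = 10
v_rel×d = (1)·(10) − (3)·(0) = 10
since m = R²·10 − 10²:  R² = (100 + 540) / 10 = 64
R = √64 = 8  ⇒  r_B = 8 − 3 = 5

rB=5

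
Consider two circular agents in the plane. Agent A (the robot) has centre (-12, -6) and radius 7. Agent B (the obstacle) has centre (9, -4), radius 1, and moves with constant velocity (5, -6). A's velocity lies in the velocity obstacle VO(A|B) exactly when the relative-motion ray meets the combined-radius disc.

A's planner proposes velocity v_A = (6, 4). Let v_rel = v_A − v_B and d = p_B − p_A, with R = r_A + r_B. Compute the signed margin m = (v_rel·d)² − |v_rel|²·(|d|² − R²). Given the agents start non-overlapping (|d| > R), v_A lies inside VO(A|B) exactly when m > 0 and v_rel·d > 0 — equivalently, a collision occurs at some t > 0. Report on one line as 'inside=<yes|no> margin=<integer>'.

d = (21, 2),  |d|² = 445;  R = 7+1 = 8,  c = 445−8² = 381
v_rel = (1, 10),  |v_rel|² = 101;  v_rel·d = (1)·(21) + (10)·(2) = 41
101·t² − 82·t + 381 = 0  ⇒  m = 41² − 101·381 = -36800
m = -36800 < 0,  v_rel·d = 41 > 0  ⇒  outside

inside=no margin=-36800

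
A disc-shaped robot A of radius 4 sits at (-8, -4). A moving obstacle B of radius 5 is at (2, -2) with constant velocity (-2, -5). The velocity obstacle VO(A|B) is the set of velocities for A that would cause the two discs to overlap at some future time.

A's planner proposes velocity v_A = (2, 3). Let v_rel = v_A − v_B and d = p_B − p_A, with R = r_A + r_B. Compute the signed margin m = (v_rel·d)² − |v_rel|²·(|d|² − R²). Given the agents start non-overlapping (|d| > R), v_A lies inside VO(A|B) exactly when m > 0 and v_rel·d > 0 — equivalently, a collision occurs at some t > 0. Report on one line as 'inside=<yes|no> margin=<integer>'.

d = (10, 2),  |d|² = 104;  R = 4+5 = 9,  c = 104−9² = 23
v_rel = (4, 8),  |v_rel|² = 80;  v_rel·d = (4)·(10) + (8)·(2) = 56
80·t² − 112·t + 23 = 0  ⇒  m = 56² − 80·23 = 1296
m = 1296 > 0,  v_rel·d = 56 > 0  ⇒  inside

inside=yes margin=1296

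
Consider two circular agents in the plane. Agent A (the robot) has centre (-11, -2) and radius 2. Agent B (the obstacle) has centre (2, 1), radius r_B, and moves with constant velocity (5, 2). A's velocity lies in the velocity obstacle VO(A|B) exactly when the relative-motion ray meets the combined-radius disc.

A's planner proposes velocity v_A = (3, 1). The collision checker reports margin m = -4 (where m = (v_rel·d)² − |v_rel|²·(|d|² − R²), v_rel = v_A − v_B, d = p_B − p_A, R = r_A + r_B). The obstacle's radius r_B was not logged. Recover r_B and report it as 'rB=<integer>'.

m = -4
d = (13, 3);  v_rel = (-2, -1),  |v_rel|² = 5
v_rel×d = (-2)·(3) − (-1)·(13) = 7
since m = R²·5 − 7²:  R² = (49 + -4) / 5 = 9
R = √9 = 3  ⇒  r_B = 3 − 2 = 1

rB=1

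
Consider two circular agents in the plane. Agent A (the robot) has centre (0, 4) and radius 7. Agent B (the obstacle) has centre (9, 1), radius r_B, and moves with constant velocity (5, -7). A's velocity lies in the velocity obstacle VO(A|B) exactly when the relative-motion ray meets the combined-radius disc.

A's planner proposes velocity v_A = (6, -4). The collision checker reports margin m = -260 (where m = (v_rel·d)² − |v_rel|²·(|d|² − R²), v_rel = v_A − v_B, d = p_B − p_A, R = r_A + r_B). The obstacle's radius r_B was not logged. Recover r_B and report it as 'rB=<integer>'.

m = -260
d = (9, -3);  v_rel = (1, 3),  |v_rel|² = 10
v_rel×d = (1)·(-3) − (3)·(9) = -30
since m = R²·10 − (-30)²:  R² = (900 + -260) / 10 = 64
R = √64 = 8  ⇒  r_B = 8 − 7 = 1

rB=1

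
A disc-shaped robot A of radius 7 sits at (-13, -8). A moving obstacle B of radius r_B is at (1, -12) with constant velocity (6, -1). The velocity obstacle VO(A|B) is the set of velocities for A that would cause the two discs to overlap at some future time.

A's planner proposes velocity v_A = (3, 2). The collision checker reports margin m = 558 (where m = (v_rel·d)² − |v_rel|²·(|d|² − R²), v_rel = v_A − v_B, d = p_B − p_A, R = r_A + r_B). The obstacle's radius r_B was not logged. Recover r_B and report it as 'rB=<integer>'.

m = 558
d = (14, -4);  v_rel = (-3, 3),  |v_rel|² = 18
v_rel×d = (-3)·(-4) − (3)·(14) = -30
since m = R²·18 − (-30)²:  R² = (900 + 558) / 18 = 81
R = √81 = 9  ⇒  r_B = 9 − 7 = 2

rB=2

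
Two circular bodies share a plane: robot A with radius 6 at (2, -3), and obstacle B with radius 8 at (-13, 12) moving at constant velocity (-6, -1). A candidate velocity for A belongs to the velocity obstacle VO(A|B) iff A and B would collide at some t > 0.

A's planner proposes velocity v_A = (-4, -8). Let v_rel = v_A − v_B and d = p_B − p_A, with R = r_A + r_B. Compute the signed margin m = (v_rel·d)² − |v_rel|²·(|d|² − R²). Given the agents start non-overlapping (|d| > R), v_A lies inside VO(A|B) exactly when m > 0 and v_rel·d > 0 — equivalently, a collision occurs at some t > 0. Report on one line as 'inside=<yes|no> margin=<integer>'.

d = (-15, 15),  |d|² = 450;  R = 6+8 = 14,  c = 450−14² = 254
v_rel = (2, -7),  |v_rel|² = 53;  v_rel·d = (2)·(-15) + (-7)·(15) = -135
53·t² + 270·t + 254 = 0  ⇒  m = (-135)² − 53·254 = 4763
m = 4763 > 0,  v_rel·d = -135 < 0  ⇒  outside

inside=no margin=4763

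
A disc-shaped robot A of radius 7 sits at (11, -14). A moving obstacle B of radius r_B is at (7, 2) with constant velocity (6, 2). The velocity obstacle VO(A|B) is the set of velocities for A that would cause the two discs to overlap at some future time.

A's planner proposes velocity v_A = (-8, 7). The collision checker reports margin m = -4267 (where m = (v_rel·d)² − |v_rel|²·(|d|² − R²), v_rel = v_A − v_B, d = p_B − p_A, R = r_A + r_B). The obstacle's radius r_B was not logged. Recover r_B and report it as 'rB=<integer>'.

m = -4267
d = (-4, 16);  v_rel = (-14, 5),  |v_rel|² = 221
v_rel×d = (-14)·(16) − (5)·(-4) = -204
since m = R²·221 − (-204)²:  R² = (41616 + -4267) / 221 = 169
R = √169 = 13  ⇒  r_B = 13 − 7 = 6

rB=6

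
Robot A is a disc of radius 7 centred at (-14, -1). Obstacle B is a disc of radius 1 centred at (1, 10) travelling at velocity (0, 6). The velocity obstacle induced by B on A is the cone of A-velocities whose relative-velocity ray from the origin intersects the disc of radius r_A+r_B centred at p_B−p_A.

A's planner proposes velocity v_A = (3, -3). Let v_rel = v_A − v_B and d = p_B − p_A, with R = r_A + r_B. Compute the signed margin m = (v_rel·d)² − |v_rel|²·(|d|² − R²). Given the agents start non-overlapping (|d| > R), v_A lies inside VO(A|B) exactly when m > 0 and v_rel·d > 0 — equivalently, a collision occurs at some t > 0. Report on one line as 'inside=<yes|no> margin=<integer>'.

d = (15, 11),  |d|² = 346;  R = 7+1 = 8,  c = 346−8² = 282
v_rel = (3, -9),  |v_rel|² = 90;  v_rel·d = (3)·(15) + (-9)·(11) = -54
90·t² + 108·t + 282 = 0  ⇒  m = (-54)² − 90·282 = -22464
m = -22464 < 0,  v_rel·d = -54 < 0  ⇒  outside

inside=no margin=-22464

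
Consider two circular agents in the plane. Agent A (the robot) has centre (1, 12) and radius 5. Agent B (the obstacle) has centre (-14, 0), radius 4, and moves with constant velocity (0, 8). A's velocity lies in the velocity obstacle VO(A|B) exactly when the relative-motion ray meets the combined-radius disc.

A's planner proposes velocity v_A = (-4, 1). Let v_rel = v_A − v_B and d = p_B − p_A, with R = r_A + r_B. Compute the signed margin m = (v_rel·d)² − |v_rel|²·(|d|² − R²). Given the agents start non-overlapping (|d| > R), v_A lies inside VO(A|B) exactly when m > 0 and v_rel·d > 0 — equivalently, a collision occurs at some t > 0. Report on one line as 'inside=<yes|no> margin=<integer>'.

d = (-15, -12),  |d|² = 369;  R = 5+4 = 9,  c = 369−9² = 288
v_rel = (-4, -7),  |v_rel|² = 65;  v_rel·d = (-4)·(-15) + (-7)·(-12) = 144
65·t² − 288·t + 288 = 0  ⇒  m = 144² − 65·288 = 2016
m = 2016 > 0,  v_rel·d = 144 > 0  ⇒  inside

inside=yes margin=2016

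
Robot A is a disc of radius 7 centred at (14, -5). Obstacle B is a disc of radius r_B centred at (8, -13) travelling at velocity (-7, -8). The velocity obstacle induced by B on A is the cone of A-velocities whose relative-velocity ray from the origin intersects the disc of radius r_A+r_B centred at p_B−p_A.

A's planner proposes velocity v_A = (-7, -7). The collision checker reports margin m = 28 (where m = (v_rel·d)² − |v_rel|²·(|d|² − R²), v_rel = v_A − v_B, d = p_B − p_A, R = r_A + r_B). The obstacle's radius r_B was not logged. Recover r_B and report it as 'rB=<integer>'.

m = 28
d = (-6, -8);  v_rel = (0, 1),  |v_rel|² = 1
v_rel×d = (0)·(-8) − (1)·(-6) = 6
since m = R²·1 − 6²:  R² = (36 + 28) / 1 = 64
R = √64 = 8  ⇒  r_B = 8 − 7 = 1

rB=1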